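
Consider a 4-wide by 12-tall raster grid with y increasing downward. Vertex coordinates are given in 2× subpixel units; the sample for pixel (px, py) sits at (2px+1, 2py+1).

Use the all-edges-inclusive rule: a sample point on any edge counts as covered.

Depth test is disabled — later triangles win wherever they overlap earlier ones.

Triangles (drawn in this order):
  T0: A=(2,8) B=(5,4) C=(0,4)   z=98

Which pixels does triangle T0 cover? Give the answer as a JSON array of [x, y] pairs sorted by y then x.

T0:
  2·area = 20  (B↔C swapped to make it positive)
  edge (2, 8)→(0, 4): d=(-2,-4) inclusive
  edge (0, 4)→(5, 4): d=(5,0) inclusive
  edge (5, 4)→(2, 8): d=(-3,4) inclusive
    (0,2)@(1, 5): e=[2,5,13] → █
    (1,2)@(3, 5): e=[10,5,5] → █
    (2,2)@(5, 5): e=[18,5,-3] → ·
    (0,3)@(1, 7): e=[-2,15,7] → ·
    (1,3)@(3, 7): e=[6,15,-1] → ·
  covered (2 px):
    · · · ·
    · · · ·
    █ █ · ·
    · · · ·
    · · · ·
    · · · ·
    · · · ·
    · · · ·
    · · · ·
    · · · ·
    · · · ·
    · · · ·

Final: [[0,2],[1,2]]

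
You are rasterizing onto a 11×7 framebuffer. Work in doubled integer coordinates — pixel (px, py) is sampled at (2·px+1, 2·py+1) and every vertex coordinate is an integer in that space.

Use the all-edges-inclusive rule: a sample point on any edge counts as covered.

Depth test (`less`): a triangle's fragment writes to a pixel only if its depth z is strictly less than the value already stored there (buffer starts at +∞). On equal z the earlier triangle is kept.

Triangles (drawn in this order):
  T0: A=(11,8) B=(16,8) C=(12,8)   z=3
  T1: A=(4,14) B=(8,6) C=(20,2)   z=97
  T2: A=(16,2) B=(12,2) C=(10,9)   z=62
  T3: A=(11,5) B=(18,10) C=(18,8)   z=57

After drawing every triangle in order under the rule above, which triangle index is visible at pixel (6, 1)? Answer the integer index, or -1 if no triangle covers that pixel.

T0:
  degenerate (2·area = 0) — covers nothing
T1:
  2·area = 80
  edge (4, 14)→(8, 6): d=(4,-8) inclusive
  edge (8, 6)→(20, 2): d=(12,-4) inclusive
  edge (20, 2)→(4, 14): d=(-16,12) inclusive
    (8,1)@(17, 3): e=[60,0,20] → X  [on edge]
    (9,1)@(19, 3): e=[76,8,-4] → .
    (5,2)@(11, 5): e=[20,0,60] → X  [on edge]
    (6,2)@(13, 5): e=[36,8,36] → X
    (7,2)@(15, 5): e=[52,16,12] → X
    (8,2)@(17, 5): e=[68,24,-12] → .
    (2,3)@(5, 7): e=[-20,0,100] → .  [on edge]
    (4,3)@(9, 7): e=[12,16,52] → X
    (7,3)@(15, 7): e=[60,40,-20] → .
    (3,4)@(7, 9): e=[4,32,44] → X
    (5,4)@(11, 9): e=[36,48,-4] → .
    (6,4)@(13, 9): e=[52,56,-28] → .
  covered (11 px):
    . . . . . . . . . . .
    . . . . . . . . X . .
    . . . . . X X X . . .
    . . . . X X X . . . .
    . . . X X . . . . . .
    . . . X . . . . . . .
    . . X . . . . . . . .
T2:
  2·area = 28  (B↔C swapped to make it positive)
  edge (16, 2)→(10, 9): d=(-6,7) inclusive
  edge (10, 9)→(12, 2): d=(2,-7) inclusive
  edge (12, 2)→(16, 2): d=(4,0) inclusive
    (6,1)@(13, 3): e=[15,9,4] → X
    (7,1)@(15, 3): e=[1,23,4] → X
    (8,1)@(17, 3): e=[-13,37,4] → .
    (6,2)@(13, 5): e=[3,13,12] → X
    (7,2)@(15, 5): e=[-11,27,12] → .
    (5,3)@(11, 7): e=[5,3,20] → X
    (6,3)@(13, 7): e=[-9,17,20] → .
    (5,4)@(11, 9): e=[-7,7,28] → .
  covered (4 px):
    . . . . . . . . . . .
    . . . . . . X X . . .
    . . . . . . X . . . .
    . . . . . X . . . . .
    . . . . . . . . . . .
    . . . . . . . . . . .
    . . . . . . . . . . .
T3:
  2·area = 14  (B↔C swapped to make it positive)
  edge (11, 5)→(18, 8): d=(7,3) inclusive
  edge (18, 8)→(18, 10): d=(0,2) inclusive
  edge (18, 10)→(11, 5): d=(-7,-5) inclusive
    (5,2)@(11, 5): e=[0,14,0] → X  [on edge]
    (6,2)@(13, 5): e=[-6,10,10] → .
    (5,3)@(11, 7): e=[14,14,-14] → .
    (7,3)@(15, 7): e=[2,6,6] → X
    (8,3)@(17, 7): e=[-4,2,16] → .
    (7,4)@(15, 9): e=[16,6,-8] → .
    (8,4)@(17, 9): e=[10,2,2] → X
    (9,4)@(19, 9): e=[4,-2,12] → .
    (8,5)@(17, 11): e=[24,2,-12] → .
  covered (3 px):
    . . . . . . . . . . .
    . . . . . . . . . . .
    . . . . . X . . . . .
    . . . . . . . X . . .
    . . . . . . . . X . .
    . . . . . . . . . . .
    . . . . . . . . . . .

Z-buffer (winner per pixel, '.' = empty):
  . . . . . . . . . . .
  . . . . . . 2 2 1 . .
  . . . . . 3 2 1 . . .
  . . . . 1 2 1 3 . . .
  . . . 1 1 . . . 3 . .
  . . . 1 . . . . . . .
  . . 1 . . . . . . . .

Final: 2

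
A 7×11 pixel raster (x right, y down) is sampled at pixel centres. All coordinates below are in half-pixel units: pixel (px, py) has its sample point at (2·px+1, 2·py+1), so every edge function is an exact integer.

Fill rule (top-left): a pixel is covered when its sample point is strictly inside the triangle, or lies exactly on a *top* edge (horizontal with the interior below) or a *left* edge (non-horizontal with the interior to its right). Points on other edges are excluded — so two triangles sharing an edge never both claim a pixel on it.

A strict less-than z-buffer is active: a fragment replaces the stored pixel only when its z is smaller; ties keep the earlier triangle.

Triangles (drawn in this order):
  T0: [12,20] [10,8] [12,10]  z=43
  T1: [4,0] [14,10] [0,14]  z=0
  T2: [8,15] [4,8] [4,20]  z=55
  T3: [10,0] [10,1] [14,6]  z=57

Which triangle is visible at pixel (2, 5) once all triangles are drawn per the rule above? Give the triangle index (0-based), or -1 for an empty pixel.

T0:
  2·area = 20
  edge (12, 20)→(10, 8): d=(-2,-12) top-left  bias=+0
  edge (10, 8)→(12, 10): d=(2,2) right/bottom  bias=-1
  edge (12, 10)→(12, 20): d=(0,10) right/bottom  bias=-1
    (1,0)@(3, 1): e=[-70,0,90] → .  [on edge]
    (2,1)@(5, 3): e=[-50,0,70] → .  [on edge]
    (3,2)@(7, 5): e=[-30,0,50] → .  [on edge]
    (4,3)@(9, 7): e=[-10,0,30] → .  [on edge]
    (5,4)@(11, 9): e=[10,0,10] → .  [on edge]
    (5,5)@(11, 11): e=[6,4,10] → X
    (6,5)@(13, 11): e=[30,0,-10] → .  [on edge]
    (5,6)@(11, 13): e=[2,8,10] → X
    (6,6)@(13, 13): e=[26,4,-10] → .
    (5,7)@(11, 15): e=[-2,12,10] → .
  covered (2 px):
    . . . . . . .
    . . . . . . .
    . . . . . . .
    . . . . . . .
    . . . . . . .
    . . . . . X .
    . . . . . X .
    . . . . . . .
    . . . . . . .
    . . . . . . .
    . . . . . . .
T1:
  2·area = 180
  edge (4, 0)→(14, 10): d=(10,10) right/bottom  bias=-1
  edge (14, 10)→(0, 14): d=(-14,4) right/bottom  bias=-1
  edge (0, 14)→(4, 0): d=(4,-14) top-left  bias=+0
    (2,0)@(5, 1): e=[0,162,18] → .  [on edge]
    (2,1)@(5, 3): e=[20,134,26] → X
    (3,1)@(7, 3): e=[0,126,54] → .  [on edge]
    (1,2)@(3, 5): e=[60,114,6] → X
    (3,2)@(7, 5): e=[20,98,62] → X
    (4,2)@(9, 5): e=[0,90,90] → .  [on edge]
    (1,3)@(3, 7): e=[80,86,14] → X
    (4,3)@(9, 7): e=[20,62,98] → X
    (5,3)@(11, 7): e=[0,54,126] → .  [on edge]
    (1,4)@(3, 9): e=[100,58,22] → X
    (5,4)@(11, 9): e=[20,26,134] → X
    (6,4)@(13, 9): e=[0,18,162] → .  [on edge]
  covered (20 px):
    . . . . . . .
    . . X . . . .
    . X X X . . .
    . X X X X . .
    . X X X X X .
    X X X X X . .
    X X . . . . .
    . . . . . . .
    . . . . . . .
    . . . . . . .
    . . . . . . .
T2:
  2·area = 48  (B↔C swapped to make it positive)
  edge (8, 15)→(4, 20): d=(-4,5) right/bottom  bias=-1
  edge (4, 20)→(4, 8): d=(0,-12) top-left  bias=+0
  edge (4, 8)→(8, 15): d=(4,7) right/bottom  bias=-1
    (2,5)@(5, 11): e=[31,12,5] → X
    (3,5)@(7, 11): e=[21,36,-9] → .
    (2,6)@(5, 13): e=[23,12,13] → X
    (3,6)@(7, 13): e=[13,36,-1] → .
    (2,7)@(5, 15): e=[15,12,21] → X
    (3,7)@(7, 15): e=[5,36,7] → X
    (4,7)@(9, 15): e=[-5,60,-7] → .
    (2,8)@(5, 17): e=[7,12,29] → X
    (3,8)@(7, 17): e=[-3,36,15] → .
    (2,9)@(5, 19): e=[-1,12,37] → .
  covered (5 px):
    . . . . . . .
    . . . . . . .
    . . . . . . .
    . . . . . . .
    . . . . . . .
    . . X . . . .
    . . X . . . .
    . . X X . . .
    . . X . . . .
    . . . . . . .
    . . . . . . .
T3:
  2·area = 4  (B↔C swapped to make it positive)
  edge (10, 0)→(14, 6): d=(4,6) right/bottom  bias=-1
  edge (14, 6)→(10, 1): d=(-4,-5) top-left  bias=+0
  edge (10, 1)→(10, 0): d=(0,-1) top-left  bias=+0
  covered (0 px):
    . . . . . . .
    . . . . . . .
    . . . . . . .
    . . . . . . .
    . . . . . . .
    . . . . . . .
    . . . . . . .
    . . . . . . .
    . . . . . . .
    . . . . . . .
    . . . . . . .

Z-buffer (winner per pixel, '.' = empty):
  . . . . . . .
  . . 1 . . . .
  . 1 1 1 . . .
  . 1 1 1 1 . .
  . 1 1 1 1 1 .
  1 1 1 1 1 0 .
  1 1 2 . . 0 .
  . . 2 2 . . .
  . . 2 . . . .
  . . . . . . .
  . . . . . . .

Result: 1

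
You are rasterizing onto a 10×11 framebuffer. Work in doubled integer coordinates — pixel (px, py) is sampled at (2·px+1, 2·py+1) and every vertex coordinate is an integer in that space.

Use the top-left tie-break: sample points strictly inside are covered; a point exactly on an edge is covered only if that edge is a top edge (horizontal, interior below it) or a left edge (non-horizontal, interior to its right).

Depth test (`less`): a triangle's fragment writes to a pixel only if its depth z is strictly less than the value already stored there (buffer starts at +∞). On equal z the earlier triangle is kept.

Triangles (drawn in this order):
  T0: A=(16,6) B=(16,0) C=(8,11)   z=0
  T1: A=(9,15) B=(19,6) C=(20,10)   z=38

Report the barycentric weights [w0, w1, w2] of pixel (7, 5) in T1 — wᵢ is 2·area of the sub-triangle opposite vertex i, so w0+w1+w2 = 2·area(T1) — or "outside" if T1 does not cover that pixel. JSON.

T0:
  2·area = 48  (B↔C swapped to make it positive)
  edge (16, 6)→(8, 11): d=(-8,5) right/bottom  bias=-1
  edge (8, 11)→(16, 0): d=(8,-11) top-left  bias=+0
  edge (16, 0)→(16, 6): d=(0,6) right/bottom  bias=-1
    (7,1)@(15, 3): e=[29,13,6] → █
    (8,1)@(17, 3): e=[19,35,-6] → ·
    (6,2)@(13, 5): e=[23,7,18] → █
    (8,2)@(17, 5): e=[3,51,-6] → ·
    (5,3)@(11, 7): e=[17,1,30] → █
    (7,3)@(15, 7): e=[-3,45,6] → ·
    (5,4)@(11, 9): e=[1,17,30] → █
    (6,4)@(13, 9): e=[-9,39,18] → ·
    (5,5)@(11, 11): e=[-15,33,30] → ·
  covered (6 px):
    · · · · · · · · · ·
    · · · · · · · █ · ·
    · · · · · · █ █ · ·
    · · · · · █ █ · · ·
    · · · · · █ · · · ·
    · · · · · · · · · ·
    · · · · · · · · · ·
    · · · · · · · · · ·
    · · · · · · · · · ·
    · · · · · · · · · ·
    · · · · · · · · · ·
T1:
  2·area = 49
  edge (9, 15)→(19, 6): d=(10,-9) top-left  bias=+0
  edge (19, 6)→(20, 10): d=(1,4) right/bottom  bias=-1
  edge (20, 10)→(9, 15): d=(-11,5) right/bottom  bias=-1
    (9,3)@(19, 7): e=[10,1,38] → █
    (8,4)@(17, 9): e=[12,11,26] → █
    (7,5)@(15, 11): e=[14,21,14] → █
    (9,5)@(19, 11): e=[50,5,-6] → ·
    (6,6)@(13, 13): e=[16,31,2] → █
    (7,6)@(15, 13): e=[34,23,-8] → ·
    (8,6)@(17, 13): e=[52,15,-18] → ·
    (4,7)@(9, 15): e=[0,49,0] → ·  [on edge]
    (6,7)@(13, 15): e=[36,33,-20] → ·
  covered (6 px):
    · · · · · · · · · ·
    · · · · · · · · · ·
    · · · · · · · · · ·
    · · · · · · · · · █
    · · · · · · · · █ █
    · · · · · · · █ █ ·
    · · · · · · █ · · ·
    · · · · · · · · · ·
    · · · · · · · · · ·
    · · · · · · · · · ·
    · · · · · · · · · ·

Answer: [21,14,14]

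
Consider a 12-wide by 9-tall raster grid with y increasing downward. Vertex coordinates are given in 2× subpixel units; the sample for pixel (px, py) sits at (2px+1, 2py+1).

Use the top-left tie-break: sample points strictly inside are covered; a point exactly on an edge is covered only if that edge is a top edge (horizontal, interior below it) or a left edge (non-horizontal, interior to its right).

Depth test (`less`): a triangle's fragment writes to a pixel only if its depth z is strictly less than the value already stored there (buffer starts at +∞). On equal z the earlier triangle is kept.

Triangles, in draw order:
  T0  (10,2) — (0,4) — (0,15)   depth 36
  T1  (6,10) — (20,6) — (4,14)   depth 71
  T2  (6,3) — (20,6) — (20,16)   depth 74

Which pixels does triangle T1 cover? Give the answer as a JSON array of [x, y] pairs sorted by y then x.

T0:
  2·area = 110  (B↔C swapped to make it positive)
  edge (10, 2)→(0, 15): d=(-10,13) right/bottom  bias=-1
  edge (0, 15)→(0, 4): d=(0,-11) top-left  bias=+0
  edge (0, 4)→(10, 2): d=(10,-2) top-left  bias=+0
    (7,0)@(15, 1): e=[-55,165,0] → ·  [on edge]
    (2,1)@(5, 3): e=[55,55,0] → █  [on edge]
    (3,1)@(7, 3): e=[29,77,4] → █
    (4,1)@(9, 3): e=[3,99,8] → █
    (5,1)@(11, 3): e=[-23,121,12] → ·
    (0,2)@(1, 5): e=[87,11,12] → █
    (1,2)@(3, 5): e=[61,33,16] → █
    (4,2)@(9, 5): e=[-17,99,28] → ·
    (0,3)@(1, 7): e=[67,11,32] → █
    (3,3)@(7, 7): e=[-11,77,44] → ·
    (0,4)@(1, 9): e=[47,11,52] → █
    (2,4)@(5, 9): e=[-5,55,60] → ·
  covered (15 px):
    · · · · · · · · · · · ·
    · · █ █ █ · · · · · · ·
    █ █ █ █ · · · · · · · ·
    █ █ █ · · · · · · · · ·
    █ █ · · · · · · · · · ·
    █ █ · · · · · · · · · ·
    █ · · · · · · · · · · ·
    · · · · · · · · · · · ·
    · · · · · · · · · · · ·
T1:
  2·area = 48
  edge (6, 10)→(20, 6): d=(14,-4) top-left  bias=+0
  edge (20, 6)→(4, 14): d=(-16,8) right/bottom  bias=-1
  edge (4, 14)→(6, 10): d=(2,-4) top-left  bias=+0
    (8,3)@(17, 7): e=[2,8,38] → █
    (9,3)@(19, 7): e=[10,-8,46] → ·
    (5,4)@(11, 9): e=[6,24,18] → █
    (6,4)@(13, 9): e=[14,8,26] → █
    (7,4)@(15, 9): e=[22,-8,34] → ·
    (8,4)@(17, 9): e=[30,-24,42] → ·
    (3,5)@(7, 11): e=[18,24,6] → █
    (4,5)@(9, 11): e=[26,8,14] → █
    (5,5)@(11, 11): e=[34,-8,22] → ·
    (6,5)@(13, 11): e=[42,-24,30] → ·
    (2,6)@(5, 13): e=[38,8,2] → █
    (3,6)@(7, 13): e=[46,-8,10] → ·
  covered (6 px):
    · · · · · · · · · · · ·
    · · · · · · · · · · · ·
    · · · · · · · · · · · ·
    · · · · · · · · █ · · ·
    · · · · · █ █ · · · · ·
    · · · █ █ · · · · · · ·
    · · █ · · · · · · · · ·
    · · · · · · · · · · · ·
    · · · · · · · · · · · ·
T2:
  2·area = 140
  edge (6, 3)→(20, 6): d=(14,3) right/bottom  bias=-1
  edge (20, 6)→(20, 16): d=(0,10) right/bottom  bias=-1
  edge (20, 16)→(6, 3): d=(-14,-13) top-left  bias=+0
    (4,2)@(9, 5): e=[19,110,11] → █
    (5,2)@(11, 5): e=[13,90,37] → █
    (6,2)@(13, 5): e=[7,70,63] → █
    (7,2)@(15, 5): e=[1,50,89] → █
    (8,2)@(17, 5): e=[-5,30,115] → ·
    (4,3)@(9, 7): e=[47,110,-17] → ·
    (5,3)@(11, 7): e=[41,90,9] → █
    (8,3)@(17, 7): e=[23,30,87] → █
    (9,3)@(19, 7): e=[17,10,113] → █
    (10,3)@(21, 7): e=[11,-10,139] → ·
    (5,4)@(11, 9): e=[69,90,-19] → ·
    (6,4)@(13, 9): e=[63,70,7] → █
  covered (19 px):
    · · · · · · · · · · · ·
    · · · · · · · · · · · ·
    · · · · █ █ █ █ · · · ·
    · · · · · █ █ █ █ █ · ·
    · · · · · · █ █ █ █ · ·
    · · · · · · · █ █ █ · ·
    · · · · · · · · █ █ · ·
    · · · · · · · · · █ · ·
    · · · · · · · · · · · ·

Final: [[8,3],[5,4],[6,4],[3,5],[4,5],[2,6]]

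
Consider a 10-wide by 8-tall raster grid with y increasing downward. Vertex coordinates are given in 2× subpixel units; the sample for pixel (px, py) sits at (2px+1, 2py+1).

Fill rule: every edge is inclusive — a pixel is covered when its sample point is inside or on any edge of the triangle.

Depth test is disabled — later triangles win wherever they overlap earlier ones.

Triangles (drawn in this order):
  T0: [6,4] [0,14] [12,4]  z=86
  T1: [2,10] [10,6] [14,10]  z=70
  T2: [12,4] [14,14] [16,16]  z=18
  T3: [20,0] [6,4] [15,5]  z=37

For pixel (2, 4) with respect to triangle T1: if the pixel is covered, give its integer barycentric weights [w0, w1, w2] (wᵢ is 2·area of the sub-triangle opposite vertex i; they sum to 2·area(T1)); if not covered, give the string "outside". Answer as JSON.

T0:
  2·area = 60  (B↔C swapped to make it positive)
  edge (6, 4)→(12, 4): d=(6,0) inclusive
  edge (12, 4)→(0, 14): d=(-12,10) inclusive
  edge (0, 14)→(6, 4): d=(6,-10) inclusive
    (3,2)@(7, 5): e=[6,38,16] → #
    (4,2)@(9, 5): e=[6,18,36] → #
    (5,2)@(11, 5): e=[6,-2,56] → ·
    (2,3)@(5, 7): e=[18,34,8] → #
    (4,3)@(9, 7): e=[18,-6,48] → ·
    (1,4)@(3, 9): e=[30,30,0] → #  [on edge]
    (3,4)@(7, 9): e=[30,-10,40] → ·
    (1,5)@(3, 11): e=[42,6,12] → #
    (2,5)@(5, 11): e=[42,-14,32] → ·
    (0,6)@(1, 13): e=[54,2,4] → #
    (1,6)@(3, 13): e=[54,-18,24] → ·
    (0,7)@(1, 15): e=[66,-22,16] → ·
  covered (8 px):
    · · · · · · · · · ·
    · · · · · · · · · ·
    · · · # # · · · · ·
    · · # # · · · · · ·
    · # # · · · · · · ·
    · # · · · · · · · ·
    # · · · · · · · · ·
    · · · · · · · · · ·
T1:
  2·area = 48
  edge (2, 10)→(10, 6): d=(8,-4) inclusive
  edge (10, 6)→(14, 10): d=(4,4) inclusive
  edge (14, 10)→(2, 10): d=(-12,0) inclusive
    (2,0)@(5, 1): e=[-60,0,108] → ·  [on edge]
    (3,1)@(7, 3): e=[-36,0,84] → ·  [on edge]
    (4,2)@(9, 5): e=[-12,0,60] → ·  [on edge]
    (4,3)@(9, 7): e=[4,8,36] → #
    (5,3)@(11, 7): e=[12,0,36] → #  [on edge]
    (6,3)@(13, 7): e=[20,-8,36] → ·
    (2,4)@(5, 9): e=[4,32,12] → #
    (3,4)@(7, 9): e=[12,24,12] → #
    (6,4)@(13, 9): e=[36,0,12] → #  [on edge]
    (7,4)@(15, 9): e=[44,-8,12] → ·
    (2,5)@(5, 11): e=[20,40,-12] → ·
    (3,5)@(7, 11): e=[28,32,-12] → ·
    (7,5)@(15, 11): e=[60,0,-12] → ·  [on edge]
    (8,6)@(17, 13): e=[84,0,-36] → ·  [on edge]
    (9,7)@(19, 15): e=[108,0,-60] → ·  [on edge]
  covered (7 px):
    · · · · · · · · · ·
    · · · · · · · · · ·
    · · · · · · · · · ·
    · · · · # # · · · ·
    · · # # # # # · · ·
    · · · · · · · · · ·
    · · · · · · · · · ·
    · · · · · · · · · ·
T2:
  2·area = 16  (B↔C swapped to make it positive)
  edge (12, 4)→(16, 16): d=(4,12) inclusive
  edge (16, 16)→(14, 14): d=(-2,-2) inclusive
  edge (14, 14)→(12, 4): d=(-2,-10) inclusive
    (0,0)@(1, 1): e=[120,0,-104] → ·  [on edge]
    (5,0)@(11, 1): e=[0,20,-4] → ·  [on edge]
    (1,1)@(3, 3): e=[104,0,-88] → ·  [on edge]
    (2,2)@(5, 5): e=[88,0,-72] → ·  [on edge]
    (3,3)@(7, 7): e=[72,0,-56] → ·  [on edge]
    (6,3)@(13, 7): e=[0,12,4] → #  [on edge]
    (7,3)@(15, 7): e=[-24,16,24] → ·
    (4,4)@(9, 9): e=[56,0,-40] → ·  [on edge]
    (6,4)@(13, 9): e=[8,8,0] → #  [on edge]
    (7,4)@(15, 9): e=[-16,12,20] → ·
    (5,5)@(11, 11): e=[40,0,-24] → ·  [on edge]
    (6,5)@(13, 11): e=[16,4,-4] → ·
    (6,6)@(13, 13): e=[24,0,-8] → ·  [on edge]
    (7,6)@(15, 13): e=[0,4,12] → #  [on edge]
    (7,7)@(15, 15): e=[8,0,8] → #  [on edge]
  covered (4 px):
    · · · · · · · · · ·
    · · · · · · · · · ·
    · · · · · · · · · ·
    · · · · · · # · · ·
    · · · · · · # · · ·
    · · · · · · · · · ·
    · · · · · · · # · ·
    · · · · · · · # · ·
T3:
  2·area = 50  (B↔C swapped to make it positive)
  edge (20, 0)→(15, 5): d=(-5,5) inclusive
  edge (15, 5)→(6, 4): d=(-9,-1) inclusive
  edge (6, 4)→(20, 0): d=(14,-4) inclusive
    (8,0)@(17, 1): e=[10,38,2] → #
    (9,0)@(19, 1): e=[0,40,10] → #  [on edge]
    (5,1)@(11, 3): e=[30,14,6] → #
    (6,1)@(13, 3): e=[20,16,14] → #
    (7,1)@(15, 3): e=[10,18,22] → #
    (8,1)@(17, 3): e=[0,20,30] → #  [on edge]
    (9,1)@(19, 3): e=[-10,22,38] → ·
    (5,2)@(11, 5): e=[20,-4,34] → ·
    (6,2)@(13, 5): e=[10,-2,42] → ·
    (7,2)@(15, 5): e=[0,0,50] → #  [on edge]
    (8,2)@(17, 5): e=[-10,2,58] → ·
    (6,3)@(13, 7): e=[0,-20,70] → ·  [on edge]
    (5,4)@(11, 9): e=[0,-40,90] → ·  [on edge]
    (4,5)@(9, 11): e=[0,-60,110] → ·  [on edge]
    (3,6)@(7, 13): e=[0,-80,130] → ·  [on edge]
    (2,7)@(5, 15): e=[0,-100,150] → ·  [on edge]
  covered (7 px):
    · · · · · · · · # #
    · · · · · # # # # ·
    · · · · · · · # · ·
    · · · · · · · · · ·
    · · · · · · · · · ·
    · · · · · · · · · ·
    · · · · · · · · · ·
    · · · · · · · · · ·

Result: [32,12,4]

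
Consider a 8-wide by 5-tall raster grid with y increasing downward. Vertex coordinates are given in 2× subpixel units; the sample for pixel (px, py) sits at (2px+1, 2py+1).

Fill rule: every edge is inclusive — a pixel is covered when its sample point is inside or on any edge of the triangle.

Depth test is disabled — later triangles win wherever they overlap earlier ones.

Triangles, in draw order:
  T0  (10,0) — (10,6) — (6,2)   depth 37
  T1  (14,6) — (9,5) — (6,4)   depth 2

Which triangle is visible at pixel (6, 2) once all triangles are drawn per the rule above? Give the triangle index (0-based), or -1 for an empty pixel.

T0:
  2·area = 24
  edge (10, 0)→(10, 6): d=(0,6) inclusive
  edge (10, 6)→(6, 2): d=(-4,-4) inclusive
  edge (6, 2)→(10, 0): d=(4,-2) inclusive
    (2,0)@(5, 1): e=[30,0,-6] → ·  [on edge]
    (4,0)@(9, 1): e=[6,16,2] → █
    (5,0)@(11, 1): e=[-6,24,6] → ·
    (3,1)@(7, 3): e=[18,0,6] → █  [on edge]
    (5,1)@(11, 3): e=[-6,16,14] → ·
    (3,2)@(7, 5): e=[18,-8,14] → ·
    (4,2)@(9, 5): e=[6,0,18] → █  [on edge]
    (5,2)@(11, 5): e=[-6,8,22] → ·
    (4,3)@(9, 7): e=[6,-8,26] → ·
    (5,3)@(11, 7): e=[-6,0,30] → ·  [on edge]
    (6,4)@(13, 9): e=[-18,0,42] → ·  [on edge]
  covered (4 px):
    · · · · █ · · ·
    · · · █ █ · · ·
    · · · · █ · · ·
    · · · · · · · ·
    · · · · · · · ·
T1:
  2·area = 2
  edge (14, 6)→(9, 5): d=(-5,-1) inclusive
  edge (9, 5)→(6, 4): d=(-3,-1) inclusive
  edge (6, 4)→(14, 6): d=(8,2) inclusive
    (1,1)@(3, 3): e=[4,0,-2] → ·  [on edge]
    (4,2)@(9, 5): e=[0,0,2] → █  [on edge]
    (5,2)@(11, 5): e=[2,2,-2] → ·
    (4,3)@(9, 7): e=[-10,-6,18] → ·
    (7,3)@(15, 7): e=[-4,0,6] → ·  [on edge]
  covered (1 px):
    · · · · · · · ·
    · · · · · · · ·
    · · · · █ · · ·
    · · · · · · · ·
    · · · · · · · ·

Z-buffer (winner per pixel, '.' = empty):
  . . . . 0 . . .
  . . . 0 0 . . .
  . . . . 1 . . .
  . . . . . . . .
  . . . . . . . .

Result: -1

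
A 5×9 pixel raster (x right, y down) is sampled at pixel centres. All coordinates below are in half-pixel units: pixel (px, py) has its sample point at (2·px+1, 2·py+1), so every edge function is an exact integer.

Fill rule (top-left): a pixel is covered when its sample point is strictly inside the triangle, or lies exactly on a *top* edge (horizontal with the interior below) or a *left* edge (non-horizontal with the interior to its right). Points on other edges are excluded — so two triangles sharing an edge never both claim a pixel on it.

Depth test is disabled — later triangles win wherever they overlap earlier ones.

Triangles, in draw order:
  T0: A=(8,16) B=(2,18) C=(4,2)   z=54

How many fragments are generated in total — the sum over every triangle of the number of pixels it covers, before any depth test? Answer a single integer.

T0:
  2·area = 92
  edge (8, 16)→(2, 18): d=(-6,2) right/bottom  bias=-1
  edge (2, 18)→(4, 2): d=(2,-16) top-left  bias=+0
  edge (4, 2)→(8, 16): d=(4,14) right/bottom  bias=-1
    (2,3)@(5, 7): e=[60,26,6] → #
    (3,3)@(7, 7): e=[56,58,-22] → ·
    (2,4)@(5, 9): e=[48,30,14] → #
    (3,4)@(7, 9): e=[44,62,-14] → ·
    (1,5)@(3, 11): e=[40,2,50] → #
    (3,5)@(7, 11): e=[32,66,-6] → ·
    (1,6)@(3, 13): e=[28,6,58] → #
    (3,6)@(7, 13): e=[20,70,2] → #
    (4,6)@(9, 13): e=[16,102,-26] → ·
    (1,7)@(3, 15): e=[16,10,66] → #
    (4,7)@(9, 15): e=[4,106,-18] → ·
    (1,8)@(3, 17): e=[4,14,74] → #
    (2,8)@(5, 17): e=[0,46,46] → ·  [on edge]
  covered (11 px):
    · · · · ·
    · · · · ·
    · · · · ·
    · · # · ·
    · · # · ·
    · # # · ·
    · # # # ·
    · # # # ·
    · # · · ·

Final: 11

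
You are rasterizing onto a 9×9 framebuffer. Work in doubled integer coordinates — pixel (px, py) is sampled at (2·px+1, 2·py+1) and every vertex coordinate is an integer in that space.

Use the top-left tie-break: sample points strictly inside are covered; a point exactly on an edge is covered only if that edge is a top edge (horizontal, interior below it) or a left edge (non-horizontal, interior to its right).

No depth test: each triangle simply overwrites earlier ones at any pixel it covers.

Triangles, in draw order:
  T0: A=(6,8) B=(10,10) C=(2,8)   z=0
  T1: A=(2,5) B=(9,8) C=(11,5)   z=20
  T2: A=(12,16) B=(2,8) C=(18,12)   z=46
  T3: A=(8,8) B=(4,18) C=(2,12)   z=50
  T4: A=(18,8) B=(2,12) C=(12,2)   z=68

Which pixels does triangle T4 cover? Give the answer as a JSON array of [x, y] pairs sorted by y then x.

T0:
  2·area = 8
  edge (6, 8)→(10, 10): d=(4,2) right/bottom  bias=-1
  edge (10, 10)→(2, 8): d=(-8,-2) top-left  bias=+0
  edge (2, 8)→(6, 8): d=(4,0) top-left  bias=+0
    (3,4)@(7, 9): e=[2,2,4] → #
    (4,4)@(9, 9): e=[-2,6,4] → ·
    (3,5)@(7, 11): e=[10,-14,12] → ·
  covered (1 px):
    · · · · · · · · ·
    · · · · · · · · ·
    · · · · · · · · ·
    · · · · · · · · ·
    · · · # · · · · ·
    · · · · · · · · ·
    · · · · · · · · ·
    · · · · · · · · ·
    · · · · · · · · ·
T1:
  2·area = 27  (B↔C swapped to make it positive)
  edge (2, 5)→(11, 5): d=(9,0) top-left  bias=+0
  edge (11, 5)→(9, 8): d=(-2,3) right/bottom  bias=-1
  edge (9, 8)→(2, 5): d=(-7,-3) top-left  bias=+0
    (0,2)@(1, 5): e=[0,30,-3] → ·  [on edge]
    (1,2)@(3, 5): e=[0,24,3] → #  [on edge]
    (2,2)@(5, 5): e=[0,18,9] → #  [on edge]
    (3,2)@(7, 5): e=[0,12,15] → #  [on edge]
    (4,2)@(9, 5): e=[0,6,21] → #  [on edge]
    (5,2)@(11, 5): e=[0,0,27] → ·  [on edge]
    (6,2)@(13, 5): e=[0,-6,33] → ·  [on edge]
    (7,2)@(15, 5): e=[0,-12,39] → ·  [on edge]
    (8,2)@(17, 5): e=[0,-18,45] → ·  [on edge]
    (1,3)@(3, 7): e=[18,20,-11] → ·
    (2,3)@(5, 7): e=[18,14,-5] → ·
    (3,3)@(7, 7): e=[18,8,1] → #
    (3,5)@(7, 11): e=[54,0,-27] → ·  [on edge]
    (1,8)@(3, 17): e=[108,0,-81] → ·  [on edge]
  covered (6 px):
    · · · · · · · · ·
    · · · · · · · · ·
    · # # # # · · · ·
    · · · # # · · · ·
    · · · · · · · · ·
    · · · · · · · · ·
    · · · · · · · · ·
    · · · · · · · · ·
    · · · · · · · · ·
T2:
  2·area = 88
  edge (12, 16)→(2, 8): d=(-10,-8) top-left  bias=+0
  edge (2, 8)→(18, 12): d=(16,4) right/bottom  bias=-1
  edge (18, 12)→(12, 16): d=(-6,4) right/bottom  bias=-1
    (2,4)@(5, 9): e=[14,4,70] → #
    (3,4)@(7, 9): e=[30,-4,62] → ·
    (2,5)@(5, 11): e=[-6,36,58] → ·
    (3,5)@(7, 11): e=[10,28,50] → #
    (4,5)@(9, 11): e=[26,20,42] → #
    (5,5)@(11, 11): e=[42,12,34] → #
    (6,5)@(13, 11): e=[58,4,26] → #
    (7,5)@(15, 11): e=[74,-4,18] → ·
    (3,6)@(7, 13): e=[-10,60,38] → ·
    (4,6)@(9, 13): e=[6,52,30] → #
    (7,6)@(15, 13): e=[54,28,6] → #
    (8,6)@(17, 13): e=[70,20,-2] → ·
  covered (11 px):
    · · · · · · · · ·
    · · · · · · · · ·
    · · · · · · · · ·
    · · · · · · · · ·
    · · # · · · · · ·
    · · · # # # # · ·
    · · · · # # # # ·
    · · · · · # # · ·
    · · · · · · · · ·
T3:
  2·area = 44
  edge (8, 8)→(4, 18): d=(-4,10) right/bottom  bias=-1
  edge (4, 18)→(2, 12): d=(-2,-6) top-left  bias=+0
  edge (2, 12)→(8, 8): d=(6,-4) top-left  bias=+0
    (0,4)@(1, 9): e=[66,0,-22] → ·  [on edge]
    (3,4)@(7, 9): e=[6,36,2] → #
    (4,4)@(9, 9): e=[-14,48,10] → ·
    (2,5)@(5, 11): e=[18,20,6] → #
    (3,5)@(7, 11): e=[-2,32,14] → ·
    (1,6)@(3, 13): e=[30,4,10] → #
    (3,6)@(7, 13): e=[-10,28,26] → ·
    (1,7)@(3, 15): e=[22,0,22] → #  [on edge]
    (3,7)@(7, 15): e=[-18,24,38] → ·
    (1,8)@(3, 17): e=[14,-4,34] → ·
    (2,8)@(5, 17): e=[-6,8,42] → ·
  covered (6 px):
    · · · · · · · · ·
    · · · · · · · · ·
    · · · · · · · · ·
    · · · · · · · · ·
    · · · # · · · · ·
    · · # · · · · · ·
    · # # · · · · · ·
    · # # · · · · · ·
    · · · · · · · · ·
T4:
  2·area = 120
  edge (18, 8)→(2, 12): d=(-16,4) right/bottom  bias=-1
  edge (2, 12)→(12, 2): d=(10,-10) top-left  bias=+0
  edge (12, 2)→(18, 8): d=(6,6) right/bottom  bias=-1
    (5,0)@(11, 1): e=[140,-20,0] → ·  [on edge]
    (6,0)@(13, 1): e=[132,0,-12] → ·  [on edge]
    (5,1)@(11, 3): e=[108,0,12] → #  [on edge]
    (6,1)@(13, 3): e=[100,20,0] → ·  [on edge]
    (4,2)@(9, 5): e=[84,0,36] → #  [on edge]
    (6,2)@(13, 5): e=[68,40,12] → #
    (7,2)@(15, 5): e=[60,60,0] → ·  [on edge]
    (3,3)@(7, 7): e=[60,0,60] → #  [on edge]
    (7,3)@(15, 7): e=[28,80,12] → #
    (8,3)@(17, 7): e=[20,100,0] → ·  [on edge]
    (2,4)@(5, 9): e=[36,0,84] → #  [on edge]
    (7,4)@(15, 9): e=[-4,100,24] → ·
    (1,5)@(3, 11): e=[12,0,108] → #  [on edge]
    (0,6)@(1, 13): e=[-12,0,132] → ·  [on edge]
  covered (16 px):
    · · · · · · · · ·
    · · · · · # · · ·
    · · · · # # # · ·
    · · · # # # # # ·
    · · # # # # # · ·
    · # # · · · · · ·
    · · · · · · · · ·
    · · · · · · · · ·
    · · · · · · · · ·

Final: [[5,1],[4,2],[5,2],[6,2],[3,3],[4,3],[5,3],[6,3],[7,3],[2,4],[3,4],[4,4],[5,4],[6,4],[1,5],[2,5]]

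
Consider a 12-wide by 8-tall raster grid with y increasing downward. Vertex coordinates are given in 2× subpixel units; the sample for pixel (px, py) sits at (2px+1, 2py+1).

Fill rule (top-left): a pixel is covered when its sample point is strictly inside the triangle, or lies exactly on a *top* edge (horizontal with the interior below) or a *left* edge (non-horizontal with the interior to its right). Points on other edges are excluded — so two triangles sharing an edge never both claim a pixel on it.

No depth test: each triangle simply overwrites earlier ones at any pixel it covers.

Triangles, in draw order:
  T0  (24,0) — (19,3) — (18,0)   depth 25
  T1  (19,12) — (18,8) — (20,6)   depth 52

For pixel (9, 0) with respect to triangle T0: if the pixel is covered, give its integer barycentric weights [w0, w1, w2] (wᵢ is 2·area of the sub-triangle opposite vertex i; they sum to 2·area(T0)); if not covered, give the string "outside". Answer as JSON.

T0:
  2·area = 18
  edge (24, 0)→(19, 3): d=(-5,3) right/bottom  bias=-1
  edge (19, 3)→(18, 0): d=(-1,-3) top-left  bias=+0
  edge (18, 0)→(24, 0): d=(6,0) top-left  bias=+0
    (9,0)@(19, 1): e=[10,2,6] → #
    (10,0)@(21, 1): e=[4,8,6] → #
    (11,0)@(23, 1): e=[-2,14,6] → ·
    (9,1)@(19, 3): e=[0,0,18] → ·  [on edge]
    (10,1)@(21, 3): e=[-6,6,18] → ·
    (4,4)@(9, 9): e=[0,-36,54] → ·  [on edge]
    (10,4)@(21, 9): e=[-36,0,54] → ·  [on edge]
    (11,7)@(23, 15): e=[-72,0,90] → ·  [on edge]
  covered (2 px):
    · · · · · · · · · # # ·
    · · · · · · · · · · · ·
    · · · · · · · · · · · ·
    · · · · · · · · · · · ·
    · · · · · · · · · · · ·
    · · · · · · · · · · · ·
    · · · · · · · · · · · ·
    · · · · · · · · · · · ·
T1:
  2·area = 10
  edge (19, 12)→(18, 8): d=(-1,-4) top-left  bias=+0
  edge (18, 8)→(20, 6): d=(2,-2) top-left  bias=+0
  edge (20, 6)→(19, 12): d=(-1,6) right/bottom  bias=-1
    (11,1)@(23, 3): e=[25,0,-15] → ·  [on edge]
    (10,2)@(21, 5): e=[15,0,-5] → ·  [on edge]
    (9,3)@(19, 7): e=[5,0,5] → #  [on edge]
    (10,3)@(21, 7): e=[13,4,-7] → ·
    (8,4)@(17, 9): e=[-5,0,15] → ·  [on edge]
    (9,4)@(19, 9): e=[3,4,3] → #
    (10,4)@(21, 9): e=[11,8,-9] → ·
    (7,5)@(15, 11): e=[-15,0,25] → ·  [on edge]
    (9,5)@(19, 11): e=[1,8,1] → #
    (10,5)@(21, 11): e=[9,12,-11] → ·
    (6,6)@(13, 13): e=[-25,0,35] → ·  [on edge]
    (9,6)@(19, 13): e=[-1,12,-1] → ·
    (5,7)@(11, 15): e=[-35,0,45] → ·  [on edge]
  covered (3 px):
    · · · · · · · · · · · ·
    · · · · · · · · · · · ·
    · · · · · · · · · · · ·
    · · · · · · · · · # · ·
    · · · · · · · · · # · ·
    · · · · · · · · · # · ·
    · · · · · · · · · · · ·
    · · · · · · · · · · · ·

Final: [2,6,10]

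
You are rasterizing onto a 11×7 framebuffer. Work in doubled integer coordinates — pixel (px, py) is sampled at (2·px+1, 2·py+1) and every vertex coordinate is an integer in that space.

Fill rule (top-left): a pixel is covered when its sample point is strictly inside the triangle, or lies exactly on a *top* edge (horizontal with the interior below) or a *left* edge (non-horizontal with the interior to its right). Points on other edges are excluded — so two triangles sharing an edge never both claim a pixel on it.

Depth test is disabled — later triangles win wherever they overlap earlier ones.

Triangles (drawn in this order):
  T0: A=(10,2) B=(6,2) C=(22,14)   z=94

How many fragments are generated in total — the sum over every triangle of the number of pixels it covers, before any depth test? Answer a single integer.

T0:
  2·area = 48  (B↔C swapped to make it positive)
  edge (10, 2)→(22, 14): d=(12,12) right/bottom  bias=-1
  edge (22, 14)→(6, 2): d=(-16,-12) top-left  bias=+0
  edge (6, 2)→(10, 2): d=(4,0) top-left  bias=+0
    (4,0)@(9, 1): e=[0,52,-4] → ·  [on edge]
    (4,1)@(9, 3): e=[24,20,4] → #
    (5,1)@(11, 3): e=[0,44,4] → ·  [on edge]
    (4,2)@(9, 5): e=[48,-12,12] → ·
    (5,2)@(11, 5): e=[24,12,12] → #
    (6,2)@(13, 5): e=[0,36,12] → ·  [on edge]
    (5,3)@(11, 7): e=[48,-20,20] → ·
    (6,3)@(13, 7): e=[24,4,20] → #
    (7,3)@(15, 7): e=[0,28,20] → ·  [on edge]
    (6,4)@(13, 9): e=[48,-28,28] → ·
    (8,4)@(17, 9): e=[0,20,28] → ·  [on edge]
    (9,5)@(19, 11): e=[0,12,36] → ·  [on edge]
    (10,6)@(21, 13): e=[0,4,44] → ·  [on edge]
  covered (3 px):
    · · · · · · · · · · ·
    · · · · # · · · · · ·
    · · · · · # · · · · ·
    · · · · · · # · · · ·
    · · · · · · · · · · ·
    · · · · · · · · · · ·
    · · · · · · · · · · ·

Answer: 3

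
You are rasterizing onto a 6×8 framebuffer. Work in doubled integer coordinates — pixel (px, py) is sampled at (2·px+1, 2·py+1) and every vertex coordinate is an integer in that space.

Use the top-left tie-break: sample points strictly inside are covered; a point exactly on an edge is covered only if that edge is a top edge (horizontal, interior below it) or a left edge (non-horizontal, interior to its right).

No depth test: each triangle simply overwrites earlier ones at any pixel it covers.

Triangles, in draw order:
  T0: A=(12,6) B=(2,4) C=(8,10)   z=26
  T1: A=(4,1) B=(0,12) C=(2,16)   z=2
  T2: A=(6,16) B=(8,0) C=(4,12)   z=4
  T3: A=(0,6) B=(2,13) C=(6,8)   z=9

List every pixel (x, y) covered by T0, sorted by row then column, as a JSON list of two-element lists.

T0:
  2·area = 48  (B↔C swapped to make it positive)
  edge (12, 6)→(8, 10): d=(-4,4) right/bottom  bias=-1
  edge (8, 10)→(2, 4): d=(-6,-6) top-left  bias=+0
  edge (2, 4)→(12, 6): d=(10,2) right/bottom  bias=-1
    (0,1)@(1, 3): e=[56,0,-8] → ·  [on edge]
    (1,2)@(3, 5): e=[40,0,8] → █  [on edge]
    (2,2)@(5, 5): e=[32,12,4] → █
    (3,2)@(7, 5): e=[24,24,0] → ·  [on edge]
    (1,3)@(3, 7): e=[32,-12,28] → ·
    (2,3)@(5, 7): e=[24,0,24] → █  [on edge]
    (3,3)@(7, 7): e=[16,12,20] → █
    (4,3)@(9, 7): e=[8,24,16] → █
    (5,3)@(11, 7): e=[0,36,12] → ·  [on edge]
    (2,4)@(5, 9): e=[16,-12,44] → ·
    (3,4)@(7, 9): e=[8,0,40] → █  [on edge]
    (4,4)@(9, 9): e=[0,12,36] → ·  [on edge]
    (3,5)@(7, 11): e=[0,-12,60] → ·  [on edge]
    (4,5)@(9, 11): e=[-8,0,56] → ·  [on edge]
    (2,6)@(5, 13): e=[0,-36,84] → ·  [on edge]
    (5,6)@(11, 13): e=[-24,0,72] → ·  [on edge]
    (1,7)@(3, 15): e=[0,-60,108] → ·  [on edge]
  covered (6 px):
    · · · · · ·
    · · · · · ·
    · █ █ · · ·
    · · █ █ █ ·
    · · · █ · ·
    · · · · · ·
    · · · · · ·
    · · · · · ·
T1:
  2·area = 38  (B↔C swapped to make it positive)
  edge (4, 1)→(2, 16): d=(-2,15) right/bottom  bias=-1
  edge (2, 16)→(0, 12): d=(-2,-4) top-left  bias=+0
  edge (0, 12)→(4, 1): d=(4,-11) top-left  bias=+0
    (1,2)@(3, 5): e=[7,26,5] → █
    (2,2)@(5, 5): e=[-23,34,27] → ·
    (1,3)@(3, 7): e=[3,22,13] → █
    (2,3)@(5, 7): e=[-27,30,35] → ·
    (1,4)@(3, 9): e=[-1,18,21] → ·
    (0,5)@(1, 11): e=[25,6,7] → █
    (1,5)@(3, 11): e=[-5,14,29] → ·
    (0,6)@(1, 13): e=[21,2,15] → █
    (1,6)@(3, 13): e=[-9,10,37] → ·
    (0,7)@(1, 15): e=[17,-2,23] → ·
  covered (4 px):
    · · · · · ·
    · · · · · ·
    · █ · · · ·
    · █ · · · ·
    · · · · · ·
    █ · · · · ·
    █ · · · · ·
    · · · · · ·
T2:
  2·area = 40  (B↔C swapped to make it positive)
  edge (6, 16)→(4, 12): d=(-2,-4) top-left  bias=+0
  edge (4, 12)→(8, 0): d=(4,-12) top-left  bias=+0
  edge (8, 0)→(6, 16): d=(-2,16) right/bottom  bias=-1
    (3,1)@(7, 3): e=[30,0,10] → █  [on edge]
    (4,1)@(9, 3): e=[38,24,-22] → ·
    (3,2)@(7, 5): e=[26,8,6] → █
    (4,2)@(9, 5): e=[34,32,-26] → ·
    (3,3)@(7, 7): e=[22,16,2] → █
    (4,3)@(9, 7): e=[30,40,-30] → ·
    (2,4)@(5, 9): e=[10,0,30] → █  [on edge]
    (3,4)@(7, 9): e=[18,24,-2] → ·
    (2,5)@(5, 11): e=[6,8,26] → █
    (3,5)@(7, 11): e=[14,32,-6] → ·
    (2,6)@(5, 13): e=[2,16,22] → █
    (3,6)@(7, 13): e=[10,40,-10] → ·
    (1,7)@(3, 15): e=[-10,0,50] → ·  [on edge]
  covered (6 px):
    · · · · · ·
    · · · █ · ·
    · · · █ · ·
    · · · █ · ·
    · · █ · · ·
    · · █ · · ·
    · · █ · · ·
    · · · · · ·
T3:
  2·area = 38  (B↔C swapped to make it positive)
  edge (0, 6)→(6, 8): d=(6,2) right/bottom  bias=-1
  edge (6, 8)→(2, 13): d=(-4,5) right/bottom  bias=-1
  edge (2, 13)→(0, 6): d=(-2,-7) top-left  bias=+0
    (0,3)@(1, 7): e=[4,29,5] → █
    (1,3)@(3, 7): e=[0,19,19] → ·  [on edge]
    (0,4)@(1, 9): e=[16,21,1] → █
    (1,4)@(3, 9): e=[12,11,15] → █
    (2,4)@(5, 9): e=[8,1,29] → █
    (3,4)@(7, 9): e=[4,-9,43] → ·
    (4,4)@(9, 9): e=[0,-19,57] → ·  [on edge]
    (0,5)@(1, 11): e=[28,13,-3] → ·
    (1,5)@(3, 11): e=[24,3,11] → █
    (2,5)@(5, 11): e=[20,-7,25] → ·
    (1,6)@(3, 13): e=[36,-5,7] → ·
  covered (5 px):
    · · · · · ·
    · · · · · ·
    · · · · · ·
    █ · · · · ·
    █ █ █ · · ·
    · █ · · · ·
    · · · · · ·
    · · · · · ·

Final: [[1,2],[2,2],[2,3],[3,3],[4,3],[3,4]]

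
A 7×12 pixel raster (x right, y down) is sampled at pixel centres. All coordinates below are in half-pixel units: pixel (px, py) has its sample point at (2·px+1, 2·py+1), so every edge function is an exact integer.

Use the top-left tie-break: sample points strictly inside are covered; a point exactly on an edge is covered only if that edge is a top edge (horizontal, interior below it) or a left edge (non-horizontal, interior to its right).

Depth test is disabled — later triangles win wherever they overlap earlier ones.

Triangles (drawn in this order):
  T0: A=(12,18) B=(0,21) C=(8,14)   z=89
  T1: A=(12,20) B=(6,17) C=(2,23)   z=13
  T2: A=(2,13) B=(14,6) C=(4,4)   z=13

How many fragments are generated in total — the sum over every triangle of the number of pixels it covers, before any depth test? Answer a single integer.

T0:
  2·area = 60
  edge (12, 18)→(0, 21): d=(-12,3) right/bottom  bias=-1
  edge (0, 21)→(8, 14): d=(8,-7) top-left  bias=+0
  edge (8, 14)→(12, 18): d=(4,4) right/bottom  bias=-1
    (0,3)@(1, 7): e=[165,-105,0] → .  [on edge]
    (1,4)@(3, 9): e=[135,-75,0] → .  [on edge]
    (2,5)@(5, 11): e=[105,-45,0] → .  [on edge]
    (3,6)@(7, 13): e=[75,-15,0] → .  [on edge]
    (3,7)@(7, 15): e=[51,1,8] → X
    (4,7)@(9, 15): e=[45,15,0] → .  [on edge]
    (2,8)@(5, 17): e=[33,3,24] → X
    (4,8)@(9, 17): e=[21,31,8] → X
    (5,8)@(11, 17): e=[15,45,0] → .  [on edge]
    (1,9)@(3, 19): e=[15,5,40] → X
    (4,9)@(9, 19): e=[-3,47,16] → .
    (6,9)@(13, 19): e=[-15,75,0] → .  [on edge]
  covered (7 px):
    . . . . . . .
    . . . . . . .
    . . . . . . .
    . . . . . . .
    . . . . . . .
    . . . . . . .
    . . . . . . .
    . . . X . . .
    . . X X X . .
    . X X X . . .
    . . . . . . .
    . . . . . . .
T1:
  2·area = 48  (B↔C swapped to make it positive)
  edge (12, 20)→(2, 23): d=(-10,3) right/bottom  bias=-1
  edge (2, 23)→(6, 17): d=(4,-6) top-left  bias=+0
  edge (6, 17)→(12, 20): d=(6,3) right/bottom  bias=-1
    (2,9)@(5, 19): e=[31,2,15] → X
    (3,9)@(7, 19): e=[25,14,9] → X
    (4,9)@(9, 19): e=[19,26,3] → X
    (5,9)@(11, 19): e=[13,38,-3] → .
    (2,10)@(5, 21): e=[11,10,27] → X
    (4,10)@(9, 21): e=[-1,34,15] → .
    (2,11)@(5, 23): e=[-9,18,39] → .
    (3,11)@(7, 23): e=[-15,30,33] → .
  covered (5 px):
    . . . . . . .
    . . . . . . .
    . . . . . . .
    . . . . . . .
    . . . . . . .
    . . . . . . .
    . . . . . . .
    . . . . . . .
    . . . . . . .
    . . X X X . .
    . . X X . . .
    . . . . . . .
T2:
  2·area = 94  (B↔C swapped to make it positive)
  edge (2, 13)→(4, 4): d=(2,-9) top-left  bias=+0
  edge (4, 4)→(14, 6): d=(10,2) right/bottom  bias=-1
  edge (14, 6)→(2, 13): d=(-12,7) right/bottom  bias=-1
    (2,2)@(5, 5): e=[11,8,75] → X
    (3,2)@(7, 5): e=[29,4,61] → X
    (4,2)@(9, 5): e=[47,0,47] → .  [on edge]
    (2,3)@(5, 7): e=[15,28,51] → X
    (4,3)@(9, 7): e=[51,20,23] → X
    (5,3)@(11, 7): e=[69,16,9] → X
    (6,3)@(13, 7): e=[87,12,-5] → .
    (1,4)@(3, 9): e=[1,52,41] → X
    (4,4)@(9, 9): e=[55,40,-1] → .
    (5,4)@(11, 9): e=[73,36,-15] → .
    (1,5)@(3, 11): e=[5,72,17] → X
    (3,5)@(7, 11): e=[41,64,-11] → .
  covered (11 px):
    . . . . . . .
    . . . . . . .
    . . X X . . .
    . . X X X X .
    . X X X . . .
    . X X . . . .
    . . . . . . .
    . . . . . . .
    . . . . . . .
    . . . . . . .
    . . . . . . .
    . . . . . . .

Result: 23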